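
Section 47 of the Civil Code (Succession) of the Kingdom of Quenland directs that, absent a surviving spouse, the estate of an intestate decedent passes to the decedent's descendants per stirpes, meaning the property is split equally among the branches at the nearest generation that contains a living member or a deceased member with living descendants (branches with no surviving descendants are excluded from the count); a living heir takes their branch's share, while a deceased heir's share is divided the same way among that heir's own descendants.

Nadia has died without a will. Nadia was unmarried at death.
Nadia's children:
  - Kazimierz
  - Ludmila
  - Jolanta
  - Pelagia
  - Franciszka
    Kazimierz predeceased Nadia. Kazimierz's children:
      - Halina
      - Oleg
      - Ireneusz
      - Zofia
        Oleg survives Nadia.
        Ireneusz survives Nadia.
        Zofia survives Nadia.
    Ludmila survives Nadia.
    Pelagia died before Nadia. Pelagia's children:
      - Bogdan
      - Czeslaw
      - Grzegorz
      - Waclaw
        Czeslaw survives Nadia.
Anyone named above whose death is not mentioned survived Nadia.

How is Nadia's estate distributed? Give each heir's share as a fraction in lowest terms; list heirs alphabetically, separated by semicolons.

Bogdan 1/20; Czeslaw 1/20; Franciszka 1/5; Grzegorz 1/20; Halina 1/20; Ireneusz 1/20; Jolanta 1/5; Ludmila 1/5; Oleg 1/20; Waclaw 1/20; Zofia 1/20

There is no surviving spouse, so the entire estate passes to Nadia's descendants per stirpes.
The estate is divided into 5 equal shares of 1/5 among Kazimierz, Ludmila, Jolanta, Pelagia, Franciszka.
Kazimierz predeceased; the 1/5 allotted to Kazimierz's branch passes to Kazimierz's issue by representation.
The 1/5 is divided into 4 equal shares of 1/20 among Halina, Oleg, Ireneusz, Zofia.
Halina is living and takes 1/20.
Oleg is living and takes 1/20.
Ireneusz is living and takes 1/20.
Zofia is living and takes 1/20.
Ludmila is living and takes 1/5.
Jolanta is living and takes 1/5.
Pelagia predeceased; the 1/5 allotted to Pelagia's branch passes to Pelagia's issue by representation.
The 1/5 is divided into 4 equal shares of 1/20 among Bogdan, Czeslaw, Grzegorz, Waclaw.
Bogdan is living and takes 1/20.
Czeslaw is living and takes 1/20.
Grzegorz is living and takes 1/20.
Waclaw is living and takes 1/20.
Franciszka is living and takes 1/5.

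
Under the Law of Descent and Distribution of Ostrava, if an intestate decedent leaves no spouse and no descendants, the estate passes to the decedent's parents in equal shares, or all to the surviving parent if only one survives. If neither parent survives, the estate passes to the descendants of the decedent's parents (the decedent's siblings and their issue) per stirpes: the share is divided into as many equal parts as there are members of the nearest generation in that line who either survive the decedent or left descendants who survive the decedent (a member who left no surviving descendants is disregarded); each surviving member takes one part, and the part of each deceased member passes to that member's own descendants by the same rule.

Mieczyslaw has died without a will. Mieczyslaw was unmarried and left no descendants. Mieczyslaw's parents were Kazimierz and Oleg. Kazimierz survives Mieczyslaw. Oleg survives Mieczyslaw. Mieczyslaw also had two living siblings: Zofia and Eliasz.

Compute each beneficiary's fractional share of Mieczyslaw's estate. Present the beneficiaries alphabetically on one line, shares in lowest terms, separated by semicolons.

Both parents survive, so Kazimierz and Oleg each take 1/2. The siblings take nothing because a surviving parent has priority.

Kazimierz 1/2; Oleg 1/2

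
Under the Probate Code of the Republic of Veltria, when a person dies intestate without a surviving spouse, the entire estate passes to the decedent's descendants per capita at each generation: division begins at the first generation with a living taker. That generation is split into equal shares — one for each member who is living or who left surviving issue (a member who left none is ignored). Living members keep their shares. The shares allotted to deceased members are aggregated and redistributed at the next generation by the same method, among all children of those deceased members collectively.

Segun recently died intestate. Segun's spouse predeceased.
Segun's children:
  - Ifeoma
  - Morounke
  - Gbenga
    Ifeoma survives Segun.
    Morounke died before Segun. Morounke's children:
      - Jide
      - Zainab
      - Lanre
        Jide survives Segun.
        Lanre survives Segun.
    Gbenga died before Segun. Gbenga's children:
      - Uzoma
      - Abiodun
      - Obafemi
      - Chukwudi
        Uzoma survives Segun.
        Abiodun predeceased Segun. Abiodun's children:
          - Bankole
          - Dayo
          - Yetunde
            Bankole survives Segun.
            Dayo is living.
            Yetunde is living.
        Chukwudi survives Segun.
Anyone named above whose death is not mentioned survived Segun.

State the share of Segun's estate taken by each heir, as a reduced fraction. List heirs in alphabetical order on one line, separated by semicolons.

There is no surviving spouse, so the entire estate passes to Segun's descendants per capita at each generation.
At generation 1 (Ifeoma, Morounke, Gbenga) there are 3 shares of (1)/3 = 1/3 each.
Living: Ifeoma — each takes 1/3.
Deceased: Morounke and Gbenga. Their combined 2/3 is pooled and carried to generation 2.
At generation 2 (Jide, Zainab, Lanre, Uzoma, Abiodun, Obafemi, Chukwudi) there are 7 shares of (2/3)/7 = 2/21 each.
Living: Jide, Zainab, Lanre, Uzoma, Obafemi, and Chukwudi — each takes 2/21.
Deceased: Abiodun. That 2/21 share is carried to generation 3.
At generation 3 (Bankole, Dayo, Yetunde) there are 3 shares of (2/21)/3 = 2/63 each.
Living: Bankole, Dayo, and Yetunde — each takes 2/63.

Bankole 2/63; Chukwudi 2/21; Dayo 2/63; Ifeoma 1/3; Jide 2/21; Lanre 2/21; Obafemi 2/21; Uzoma 2/21; Yetunde 2/63; Zainab 2/21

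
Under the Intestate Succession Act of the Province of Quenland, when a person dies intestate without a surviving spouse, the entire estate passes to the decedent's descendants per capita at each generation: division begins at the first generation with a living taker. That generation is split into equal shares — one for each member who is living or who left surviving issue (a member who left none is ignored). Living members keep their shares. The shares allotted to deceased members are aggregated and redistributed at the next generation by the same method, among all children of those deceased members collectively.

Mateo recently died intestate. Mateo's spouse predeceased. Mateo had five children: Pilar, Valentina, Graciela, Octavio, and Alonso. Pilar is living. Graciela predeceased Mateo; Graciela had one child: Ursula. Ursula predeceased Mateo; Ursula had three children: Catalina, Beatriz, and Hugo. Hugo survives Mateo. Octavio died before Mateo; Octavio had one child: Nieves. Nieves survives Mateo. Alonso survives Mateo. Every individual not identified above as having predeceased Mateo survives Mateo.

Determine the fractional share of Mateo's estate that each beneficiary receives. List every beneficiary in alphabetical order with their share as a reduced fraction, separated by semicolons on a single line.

Alonso 1/5; Beatriz 1/15; Catalina 1/15; Hugo 1/15; Nieves 1/5; Pilar 1/5; Valentina 1/5

There is no surviving spouse, so the entire estate passes to Mateo's descendants per capita at each generation.
At generation 1 (Pilar, Valentina, Graciela, Octavio, Alonso) there are 5 shares of (1)/5 = 1/5 each.
Living: Pilar, Valentina, and Alonso — each takes 1/5.
Deceased: Graciela and Octavio. Their combined 2/5 is pooled and carried to generation 2.
At generation 2 (Ursula, Nieves) there are 2 shares of (2/5)/2 = 1/5 each.
Living: Nieves — each takes 1/5.
Deceased: Ursula. That 1/5 share is carried to generation 3.
At generation 3 (Catalina, Beatriz, Hugo) there are 3 shares of (1/5)/3 = 1/15 each.
Living: Catalina, Beatriz, and Hugo — each takes 1/15.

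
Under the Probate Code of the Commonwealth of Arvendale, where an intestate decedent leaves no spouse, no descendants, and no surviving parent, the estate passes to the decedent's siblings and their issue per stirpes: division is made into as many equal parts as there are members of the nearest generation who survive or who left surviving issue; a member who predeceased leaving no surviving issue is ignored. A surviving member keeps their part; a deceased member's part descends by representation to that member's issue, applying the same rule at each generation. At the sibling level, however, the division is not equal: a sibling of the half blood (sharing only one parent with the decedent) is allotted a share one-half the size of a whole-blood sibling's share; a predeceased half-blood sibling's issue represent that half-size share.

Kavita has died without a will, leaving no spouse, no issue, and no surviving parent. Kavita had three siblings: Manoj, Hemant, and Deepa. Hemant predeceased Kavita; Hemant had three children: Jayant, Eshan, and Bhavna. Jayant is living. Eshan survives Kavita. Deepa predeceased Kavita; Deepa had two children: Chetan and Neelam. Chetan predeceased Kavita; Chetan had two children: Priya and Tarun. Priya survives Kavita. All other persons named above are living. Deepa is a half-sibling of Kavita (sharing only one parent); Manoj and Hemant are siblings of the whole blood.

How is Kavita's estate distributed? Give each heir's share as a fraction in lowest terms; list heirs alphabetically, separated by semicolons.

Bhavna 2/15; Eshan 2/15; Jayant 2/15; Manoj 2/5; Neelam 1/10; Priya 1/20; Tarun 1/20

No spouse, descendants, or parent survives, so the estate passes to Kavita's siblings per stirpes.
Half-blood siblings count for one-half the weight of whole-blood siblings at the initial division.
Dividing 1 in proportion to weights (total weight 5/2): Manoj (weight 1) → 2/5; Hemant (weight 1) → 2/5; Deepa (weight 1/2) → 1/5.
Manoj is living and takes 2/5.
Hemant predeceased; the 2/5 allotted to Hemant's branch passes to Hemant's issue by representation.
The 2/5 is divided into 3 equal shares of 2/15 among Jayant, Eshan, Bhavna.
Jayant is living and takes 2/15.
Eshan is living and takes 2/15.
Bhavna is living and takes 2/15.
Deepa predeceased; the 1/5 allotted to Deepa's branch passes to Deepa's issue by representation.
The 1/5 is divided into 2 equal shares of 1/10 among Chetan, Neelam.
Chetan predeceased; the 1/10 allotted to Chetan's branch passes to Chetan's issue by representation.
The 1/10 is divided into 2 equal shares of 1/20 among Priya, Tarun.
Priya is living and takes 1/20.
Tarun is living and takes 1/20.
Neelam is living and takes 1/10.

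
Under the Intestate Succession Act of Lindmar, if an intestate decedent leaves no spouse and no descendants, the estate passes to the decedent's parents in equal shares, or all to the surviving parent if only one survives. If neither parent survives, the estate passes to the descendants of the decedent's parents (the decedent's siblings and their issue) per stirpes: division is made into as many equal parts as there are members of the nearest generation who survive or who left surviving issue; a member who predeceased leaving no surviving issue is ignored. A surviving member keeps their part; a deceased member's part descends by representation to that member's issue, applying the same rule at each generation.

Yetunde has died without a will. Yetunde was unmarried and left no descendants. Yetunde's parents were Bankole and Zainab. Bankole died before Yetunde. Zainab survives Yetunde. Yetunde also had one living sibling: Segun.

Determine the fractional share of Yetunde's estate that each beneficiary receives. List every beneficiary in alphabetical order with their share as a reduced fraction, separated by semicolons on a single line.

Only one parent, Zainab, survives, so Zainab takes the entire estate. The siblings take nothing because a surviving parent has priority.

Zainab 1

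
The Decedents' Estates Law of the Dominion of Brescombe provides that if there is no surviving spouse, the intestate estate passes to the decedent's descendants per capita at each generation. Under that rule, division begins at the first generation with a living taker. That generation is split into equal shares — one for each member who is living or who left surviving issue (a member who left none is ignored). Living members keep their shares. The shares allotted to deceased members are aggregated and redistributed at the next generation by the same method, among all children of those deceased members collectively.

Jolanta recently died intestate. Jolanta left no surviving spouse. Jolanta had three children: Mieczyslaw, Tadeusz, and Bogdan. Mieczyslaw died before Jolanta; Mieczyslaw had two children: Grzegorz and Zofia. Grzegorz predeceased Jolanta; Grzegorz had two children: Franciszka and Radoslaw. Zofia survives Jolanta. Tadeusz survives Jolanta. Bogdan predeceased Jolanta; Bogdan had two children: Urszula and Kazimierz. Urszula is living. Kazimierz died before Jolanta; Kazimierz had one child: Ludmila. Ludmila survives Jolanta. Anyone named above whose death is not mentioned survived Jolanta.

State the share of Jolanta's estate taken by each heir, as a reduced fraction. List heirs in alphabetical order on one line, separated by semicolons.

There is no surviving spouse, so the entire estate passes to Jolanta's descendants per capita at each generation.
At generation 1 (Mieczyslaw, Tadeusz, Bogdan) there are 3 shares of (1)/3 = 1/3 each.
Living: Tadeusz — each takes 1/3.
Deceased: Mieczyslaw and Bogdan. Their combined 2/3 is pooled and carried to generation 2.
At generation 2 (Grzegorz, Zofia, Urszula, Kazimierz) there are 4 shares of (2/3)/4 = 1/6 each.
Living: Zofia and Urszula — each takes 1/6.
Deceased: Grzegorz and Kazimierz. Their combined 1/3 is pooled and carried to generation 3.
At generation 3 (Franciszka, Radoslaw, Ludmila) there are 3 shares of (1/3)/3 = 1/9 each.
Living: Franciszka, Radoslaw, and Ludmila — each takes 1/9.

Franciszka 1/9; Ludmila 1/9; Radoslaw 1/9; Tadeusz 1/3; Urszula 1/6; Zofia 1/6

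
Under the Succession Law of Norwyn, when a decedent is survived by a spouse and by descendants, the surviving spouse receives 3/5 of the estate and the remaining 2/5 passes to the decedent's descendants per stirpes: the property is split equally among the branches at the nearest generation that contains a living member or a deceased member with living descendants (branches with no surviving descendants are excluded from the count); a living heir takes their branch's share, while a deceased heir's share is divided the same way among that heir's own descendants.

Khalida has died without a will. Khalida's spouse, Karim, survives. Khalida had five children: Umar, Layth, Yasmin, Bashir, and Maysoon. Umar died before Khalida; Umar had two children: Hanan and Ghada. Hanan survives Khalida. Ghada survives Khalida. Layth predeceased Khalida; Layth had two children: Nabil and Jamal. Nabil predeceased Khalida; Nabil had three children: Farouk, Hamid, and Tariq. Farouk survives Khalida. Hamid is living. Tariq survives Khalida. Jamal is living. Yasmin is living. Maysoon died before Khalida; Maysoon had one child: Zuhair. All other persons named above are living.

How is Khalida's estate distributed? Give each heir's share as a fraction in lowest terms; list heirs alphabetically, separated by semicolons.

Bashir 2/25; Farouk 1/75; Ghada 1/25; Hamid 1/75; Hanan 1/25; Jamal 1/25; Karim 3/5; Tariq 1/75; Yasmin 2/25; Zuhair 2/25

Karim, as surviving spouse, takes 3/5.
The remaining 2/5 passes to Khalida's descendants per stirpes.
The 2/5 is divided into 5 equal shares of 2/25 among Umar, Layth, Yasmin, Bashir, Maysoon.
Umar predeceased; the 2/25 allotted to Umar's branch passes to Umar's issue by representation.
The 2/25 is divided into 2 equal shares of 1/25 among Hanan, Ghada.
Hanan is living and takes 1/25.
Ghada is living and takes 1/25.
Layth predeceased; the 2/25 allotted to Layth's branch passes to Layth's issue by representation.
The 2/25 is divided into 2 equal shares of 1/25 among Nabil, Jamal.
Nabil predeceased; the 1/25 allotted to Nabil's branch passes to Nabil's issue by representation.
The 1/25 is divided into 3 equal shares of 1/75 among Farouk, Hamid, Tariq.
Farouk is living and takes 1/75.
Hamid is living and takes 1/75.
Tariq is living and takes 1/75.
Jamal is living and takes 1/25.
Yasmin is living and takes 2/25.
Bashir is living and takes 2/25.
Maysoon predeceased; the 2/25 allotted to Maysoon's branch passes to Maysoon's issue by representation.
Zuhair is the sole taker at this level and receives the full 2/25.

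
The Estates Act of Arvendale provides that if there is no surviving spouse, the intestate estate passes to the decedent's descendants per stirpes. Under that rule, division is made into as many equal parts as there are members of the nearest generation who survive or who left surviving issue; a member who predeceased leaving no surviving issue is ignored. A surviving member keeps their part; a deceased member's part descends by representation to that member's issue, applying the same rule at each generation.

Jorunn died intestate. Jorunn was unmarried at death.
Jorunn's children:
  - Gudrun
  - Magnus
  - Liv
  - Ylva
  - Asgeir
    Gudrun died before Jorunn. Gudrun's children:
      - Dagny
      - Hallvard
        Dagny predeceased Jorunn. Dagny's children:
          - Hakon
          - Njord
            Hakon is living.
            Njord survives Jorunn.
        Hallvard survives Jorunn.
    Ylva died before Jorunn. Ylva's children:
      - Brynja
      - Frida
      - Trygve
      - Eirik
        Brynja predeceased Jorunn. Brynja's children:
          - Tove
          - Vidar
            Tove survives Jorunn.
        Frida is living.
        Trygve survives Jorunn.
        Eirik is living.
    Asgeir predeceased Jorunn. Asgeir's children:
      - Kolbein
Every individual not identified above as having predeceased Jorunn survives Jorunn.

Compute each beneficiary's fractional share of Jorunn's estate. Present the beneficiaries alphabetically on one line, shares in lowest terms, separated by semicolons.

Eirik 1/20; Frida 1/20; Hakon 1/20; Hallvard 1/10; Kolbein 1/5; Liv 1/5; Magnus 1/5; Njord 1/20; Tove 1/40; Trygve 1/20; Vidar 1/40

There is no surviving spouse, so the entire estate passes to Jorunn's descendants per stirpes.
The estate is divided into 5 equal shares of 1/5 among Gudrun, Magnus, Liv, Ylva, Asgeir.
Gudrun predeceased; the 1/5 allotted to Gudrun's branch passes to Gudrun's issue by representation.
The 1/5 is divided into 2 equal shares of 1/10 among Dagny, Hallvard.
Dagny predeceased; the 1/10 allotted to Dagny's branch passes to Dagny's issue by representation.
The 1/10 is divided into 2 equal shares of 1/20 among Hakon, Njord.
Hakon is living and takes 1/20.
Njord is living and takes 1/20.
Hallvard is living and takes 1/10.
Magnus is living and takes 1/5.
Liv is living and takes 1/5.
Ylva predeceased; the 1/5 allotted to Ylva's branch passes to Ylva's issue by representation.
The 1/5 is divided into 4 equal shares of 1/20 among Brynja, Frida, Trygve, Eirik.
Brynja predeceased; the 1/20 allotted to Brynja's branch passes to Brynja's issue by representation.
The 1/20 is divided into 2 equal shares of 1/40 among Tove, Vidar.
Tove is living and takes 1/40.
Vidar is living and takes 1/40.
Frida is living and takes 1/20.
Trygve is living and takes 1/20.
Eirik is living and takes 1/20.
Asgeir predeceased; the 1/5 allotted to Asgeir's branch passes to Asgeir's issue by representation.
Kolbein is the sole taker at this level and receives the full 1/5.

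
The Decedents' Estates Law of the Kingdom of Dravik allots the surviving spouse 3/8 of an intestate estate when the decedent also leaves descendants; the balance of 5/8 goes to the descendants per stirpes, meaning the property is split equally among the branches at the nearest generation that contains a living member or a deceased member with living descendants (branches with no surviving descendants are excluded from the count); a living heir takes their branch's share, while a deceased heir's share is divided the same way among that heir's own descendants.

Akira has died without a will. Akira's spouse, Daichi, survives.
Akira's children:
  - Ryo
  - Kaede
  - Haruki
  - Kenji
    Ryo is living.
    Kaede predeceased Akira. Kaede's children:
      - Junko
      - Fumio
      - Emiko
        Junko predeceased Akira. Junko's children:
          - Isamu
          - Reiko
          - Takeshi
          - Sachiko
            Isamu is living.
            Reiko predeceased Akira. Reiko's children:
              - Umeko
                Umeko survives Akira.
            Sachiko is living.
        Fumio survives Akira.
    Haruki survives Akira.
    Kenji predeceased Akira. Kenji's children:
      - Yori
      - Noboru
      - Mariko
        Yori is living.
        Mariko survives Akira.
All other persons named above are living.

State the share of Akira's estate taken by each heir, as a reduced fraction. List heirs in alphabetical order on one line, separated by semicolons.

Daichi 3/8; Emiko 5/96; Fumio 5/96; Haruki 5/32; Isamu 5/384; Mariko 5/96; Noboru 5/96; Ryo 5/32; Sachiko 5/384; Takeshi 5/384; Umeko 5/384; Yori 5/96

Daichi, as surviving spouse, takes 3/8.
The remaining 5/8 passes to Akira's descendants per stirpes.
The 5/8 is divided into 4 equal shares of 5/32 among Ryo, Kaede, Haruki, Kenji.
Ryo is living and takes 5/32.
Kaede predeceased; the 5/32 allotted to Kaede's branch passes to Kaede's issue by representation.
The 5/32 is divided into 3 equal shares of 5/96 among Junko, Fumio, Emiko.
Junko predeceased; the 5/96 allotted to Junko's branch passes to Junko's issue by representation.
The 5/96 is divided into 4 equal shares of 5/384 among Isamu, Reiko, Takeshi, Sachiko.
Isamu is living and takes 5/384.
Reiko predeceased; the 5/384 allotted to Reiko's branch passes to Reiko's issue by representation.
Umeko is the sole taker at this level and receives the full 5/384.
Takeshi is living and takes 5/384.
Sachiko is living and takes 5/384.
Fumio is living and takes 5/96.
Emiko is living and takes 5/96.
Haruki is living and takes 5/32.
Kenji predeceased; the 5/32 allotted to Kenji's branch passes to Kenji's issue by representation.
The 5/32 is divided into 3 equal shares of 5/96 among Yori, Noboru, Mariko.
Yori is living and takes 5/96.
Noboru is living and takes 5/96.
Mariko is living and takes 5/96.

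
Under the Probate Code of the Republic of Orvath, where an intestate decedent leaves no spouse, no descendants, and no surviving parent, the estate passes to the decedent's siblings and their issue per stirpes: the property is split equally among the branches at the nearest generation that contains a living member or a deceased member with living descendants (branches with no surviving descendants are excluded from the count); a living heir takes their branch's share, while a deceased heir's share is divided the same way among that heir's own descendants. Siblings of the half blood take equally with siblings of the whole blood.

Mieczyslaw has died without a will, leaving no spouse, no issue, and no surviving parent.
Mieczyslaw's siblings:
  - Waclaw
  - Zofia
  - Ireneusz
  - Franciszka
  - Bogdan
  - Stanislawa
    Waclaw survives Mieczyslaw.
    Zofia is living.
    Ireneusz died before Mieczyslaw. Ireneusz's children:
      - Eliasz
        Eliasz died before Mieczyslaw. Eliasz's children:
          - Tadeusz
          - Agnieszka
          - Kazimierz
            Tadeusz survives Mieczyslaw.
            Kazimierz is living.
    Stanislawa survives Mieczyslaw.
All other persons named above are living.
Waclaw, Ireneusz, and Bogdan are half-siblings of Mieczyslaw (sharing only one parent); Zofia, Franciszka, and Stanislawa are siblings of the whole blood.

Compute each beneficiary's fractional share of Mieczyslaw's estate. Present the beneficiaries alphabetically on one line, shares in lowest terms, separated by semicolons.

Agnieszka 1/18; Bogdan 1/6; Franciszka 1/6; Kazimierz 1/18; Stanislawa 1/6; Tadeusz 1/18; Waclaw 1/6; Zofia 1/6

No spouse, descendants, or parent survives, so the estate passes to Mieczyslaw's siblings per stirpes.
Half-blood and whole-blood siblings take equally under the stated rule.
The estate is divided into 6 equal shares of 1/6 among Waclaw, Zofia, Ireneusz, Franciszka, Bogdan, Stanislawa.
Waclaw is living and takes 1/6.
Zofia is living and takes 1/6.
Ireneusz predeceased; the 1/6 allotted to Ireneusz's branch passes to Ireneusz's issue by representation.
Eliasz's line is the sole branch at this level, so the full 1/6 passes to Eliasz's issue by representation.
The 1/6 is divided into 3 equal shares of 1/18 among Tadeusz, Agnieszka, Kazimierz.
Tadeusz is living and takes 1/18.
Agnieszka is living and takes 1/18.
Kazimierz is living and takes 1/18.
Franciszka is living and takes 1/6.
Bogdan is living and takes 1/6.
Stanislawa is living and takes 1/6.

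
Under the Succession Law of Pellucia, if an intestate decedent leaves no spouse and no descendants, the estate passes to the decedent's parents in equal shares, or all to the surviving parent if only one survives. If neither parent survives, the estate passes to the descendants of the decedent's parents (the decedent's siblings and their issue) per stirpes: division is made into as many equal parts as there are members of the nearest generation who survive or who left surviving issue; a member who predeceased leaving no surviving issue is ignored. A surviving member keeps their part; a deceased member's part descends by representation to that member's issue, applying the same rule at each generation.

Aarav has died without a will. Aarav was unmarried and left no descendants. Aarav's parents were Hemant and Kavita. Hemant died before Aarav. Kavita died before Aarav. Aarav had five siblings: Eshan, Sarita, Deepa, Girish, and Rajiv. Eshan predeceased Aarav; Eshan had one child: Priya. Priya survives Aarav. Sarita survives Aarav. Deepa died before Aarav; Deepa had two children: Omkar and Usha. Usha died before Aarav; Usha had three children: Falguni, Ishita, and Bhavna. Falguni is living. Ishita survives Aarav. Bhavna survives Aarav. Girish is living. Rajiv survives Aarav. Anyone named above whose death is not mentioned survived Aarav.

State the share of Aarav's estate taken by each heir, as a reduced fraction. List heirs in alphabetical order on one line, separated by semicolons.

Bhavna 1/30; Falguni 1/30; Girish 1/5; Ishita 1/30; Omkar 1/10; Priya 1/5; Rajiv 1/5; Sarita 1/5

Neither parent survives and there are no descendants, so the estate passes to Aarav's siblings and their issue per stirpes.
The estate is divided into 5 equal shares of 1/5 among Eshan, Sarita, Deepa, Girish, Rajiv.
Eshan predeceased; the 1/5 allotted to Eshan's branch passes to Eshan's issue by representation.
Priya is the sole taker at this level and receives the full 1/5.
Sarita is living and takes 1/5.
Deepa predeceased; the 1/5 allotted to Deepa's branch passes to Deepa's issue by representation.
The 1/5 is divided into 2 equal shares of 1/10 among Omkar, Usha.
Omkar is living and takes 1/10.
Usha predeceased; the 1/10 allotted to Usha's branch passes to Usha's issue by representation.
The 1/10 is divided into 3 equal shares of 1/30 among Falguni, Ishita, Bhavna.
Falguni is living and takes 1/30.
Ishita is living and takes 1/30.
Bhavna is living and takes 1/30.
Girish is living and takes 1/5.
Rajiv is living and takes 1/5.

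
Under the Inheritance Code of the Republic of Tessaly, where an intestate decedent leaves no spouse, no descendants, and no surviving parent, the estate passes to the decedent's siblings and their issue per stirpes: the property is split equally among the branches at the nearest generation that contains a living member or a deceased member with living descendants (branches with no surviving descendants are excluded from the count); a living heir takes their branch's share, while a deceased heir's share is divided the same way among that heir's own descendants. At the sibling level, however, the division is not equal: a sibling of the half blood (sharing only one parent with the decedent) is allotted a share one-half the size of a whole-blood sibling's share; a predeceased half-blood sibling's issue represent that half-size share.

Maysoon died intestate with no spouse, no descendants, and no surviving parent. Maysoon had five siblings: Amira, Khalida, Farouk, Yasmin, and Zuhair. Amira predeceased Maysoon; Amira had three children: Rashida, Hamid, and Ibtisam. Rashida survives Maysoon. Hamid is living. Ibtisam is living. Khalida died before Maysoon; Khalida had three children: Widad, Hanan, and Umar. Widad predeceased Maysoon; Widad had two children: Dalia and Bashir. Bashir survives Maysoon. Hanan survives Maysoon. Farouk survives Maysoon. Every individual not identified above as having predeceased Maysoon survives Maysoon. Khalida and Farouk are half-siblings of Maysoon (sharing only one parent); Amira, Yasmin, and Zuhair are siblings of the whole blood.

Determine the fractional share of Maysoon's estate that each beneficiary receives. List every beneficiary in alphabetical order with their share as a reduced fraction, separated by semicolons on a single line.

Bashir 1/48; Dalia 1/48; Farouk 1/8; Hamid 1/12; Hanan 1/24; Ibtisam 1/12; Rashida 1/12; Umar 1/24; Yasmin 1/4; Zuhair 1/4

No spouse, descendants, or parent survives, so the estate passes to Maysoon's siblings per stirpes.
Half-blood siblings count for one-half the weight of whole-blood siblings at the initial division.
Dividing 1 in proportion to weights (total weight 4): Amira (weight 1) → 1/4; Khalida (weight 1/2) → 1/8; Farouk (weight 1/2) → 1/8; Yasmin (weight 1) → 1/4; Zuhair (weight 1) → 1/4.
Amira predeceased; the 1/4 allotted to Amira's branch passes to Amira's issue by representation.
The 1/4 is divided into 3 equal shares of 1/12 among Rashida, Hamid, Ibtisam.
Rashida is living and takes 1/12.
Hamid is living and takes 1/12.
Ibtisam is living and takes 1/12.
Khalida predeceased; the 1/8 allotted to Khalida's branch passes to Khalida's issue by representation.
The 1/8 is divided into 3 equal shares of 1/24 among Widad, Hanan, Umar.
Widad predeceased; the 1/24 allotted to Widad's branch passes to Widad's issue by representation.
The 1/24 is divided into 2 equal shares of 1/48 among Dalia, Bashir.
Dalia is living and takes 1/48.
Bashir is living and takes 1/48.
Hanan is living and takes 1/24.
Umar is living and takes 1/24.
Farouk is living and takes 1/8.
Yasmin is living and takes 1/4.
Zuhair is living and takes 1/4.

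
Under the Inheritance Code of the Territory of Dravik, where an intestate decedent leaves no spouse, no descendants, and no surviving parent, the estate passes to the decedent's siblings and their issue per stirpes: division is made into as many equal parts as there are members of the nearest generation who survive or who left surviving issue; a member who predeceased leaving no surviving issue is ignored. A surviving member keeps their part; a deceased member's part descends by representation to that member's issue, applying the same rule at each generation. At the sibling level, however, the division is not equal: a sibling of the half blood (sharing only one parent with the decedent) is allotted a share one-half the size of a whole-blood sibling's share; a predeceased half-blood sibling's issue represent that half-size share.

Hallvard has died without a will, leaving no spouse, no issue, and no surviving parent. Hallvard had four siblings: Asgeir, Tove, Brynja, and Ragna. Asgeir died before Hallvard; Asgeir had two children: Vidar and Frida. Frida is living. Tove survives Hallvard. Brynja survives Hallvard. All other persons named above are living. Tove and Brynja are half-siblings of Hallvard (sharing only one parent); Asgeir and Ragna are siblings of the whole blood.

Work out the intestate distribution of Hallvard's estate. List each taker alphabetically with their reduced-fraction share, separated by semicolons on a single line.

No spouse, descendants, or parent survives, so the estate passes to Hallvard's siblings per stirpes.
Half-blood siblings count for one-half the weight of whole-blood siblings at the initial division.
Dividing 1 in proportion to weights (total weight 3): Asgeir (weight 1) → 1/3; Tove (weight 1/2) → 1/6; Brynja (weight 1/2) → 1/6; Ragna (weight 1) → 1/3.
Asgeir predeceased; the 1/3 allotted to Asgeir's branch passes to Asgeir's issue by representation.
The 1/3 is divided into 2 equal shares of 1/6 among Vidar, Frida.
Vidar is living and takes 1/6.
Frida is living and takes 1/6.
Tove is living and takes 1/6.
Brynja is living and takes 1/6.
Ragna is living and takes 1/3.

Brynja 1/6; Frida 1/6; Ragna 1/3; Tove 1/6; Vidar 1/6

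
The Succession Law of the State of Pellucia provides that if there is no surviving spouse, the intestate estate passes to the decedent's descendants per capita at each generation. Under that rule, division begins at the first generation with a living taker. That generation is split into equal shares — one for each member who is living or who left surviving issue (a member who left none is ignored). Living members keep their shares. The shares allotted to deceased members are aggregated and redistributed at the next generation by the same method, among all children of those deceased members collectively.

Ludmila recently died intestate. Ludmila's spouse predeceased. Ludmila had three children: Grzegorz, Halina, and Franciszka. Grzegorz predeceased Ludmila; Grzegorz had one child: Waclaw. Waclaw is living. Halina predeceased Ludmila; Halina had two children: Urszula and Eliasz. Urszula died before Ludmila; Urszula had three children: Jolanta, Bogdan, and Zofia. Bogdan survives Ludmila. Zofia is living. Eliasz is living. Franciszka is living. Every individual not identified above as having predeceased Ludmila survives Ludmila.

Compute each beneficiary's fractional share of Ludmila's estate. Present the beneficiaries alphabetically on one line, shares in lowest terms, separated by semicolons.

Bogdan 2/27; Eliasz 2/9; Franciszka 1/3; Jolanta 2/27; Waclaw 2/9; Zofia 2/27

There is no surviving spouse, so the entire estate passes to Ludmila's descendants per capita at each generation.
At generation 1 (Grzegorz, Halina, Franciszka) there are 3 shares of (1)/3 = 1/3 each.
Living: Franciszka — each takes 1/3.
Deceased: Grzegorz and Halina. Their combined 2/3 is pooled and carried to generation 2.
At generation 2 (Waclaw, Urszula, Eliasz) there are 3 shares of (2/3)/3 = 2/9 each.
Living: Waclaw and Eliasz — each takes 2/9.
Deceased: Urszula. That 2/9 share is carried to generation 3.
At generation 3 (Jolanta, Bogdan, Zofia) there are 3 shares of (2/9)/3 = 2/27 each.
Living: Jolanta, Bogdan, and Zofia — each takes 2/27.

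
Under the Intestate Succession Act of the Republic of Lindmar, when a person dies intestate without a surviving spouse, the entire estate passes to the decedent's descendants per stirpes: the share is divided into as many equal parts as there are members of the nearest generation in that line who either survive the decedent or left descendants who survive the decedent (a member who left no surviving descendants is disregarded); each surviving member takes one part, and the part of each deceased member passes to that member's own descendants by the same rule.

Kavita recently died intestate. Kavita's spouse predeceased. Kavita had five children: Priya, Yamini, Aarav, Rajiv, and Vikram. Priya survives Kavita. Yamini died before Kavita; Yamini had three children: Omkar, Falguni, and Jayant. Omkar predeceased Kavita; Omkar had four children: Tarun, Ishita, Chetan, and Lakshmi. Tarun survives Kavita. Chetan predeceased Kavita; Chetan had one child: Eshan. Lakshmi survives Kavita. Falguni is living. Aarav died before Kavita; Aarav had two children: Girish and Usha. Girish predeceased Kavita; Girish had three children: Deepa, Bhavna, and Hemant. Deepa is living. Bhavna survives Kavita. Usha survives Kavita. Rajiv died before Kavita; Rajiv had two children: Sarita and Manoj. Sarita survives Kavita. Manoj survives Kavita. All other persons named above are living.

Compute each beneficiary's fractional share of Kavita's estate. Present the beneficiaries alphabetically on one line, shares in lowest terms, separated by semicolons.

Bhavna 1/30; Deepa 1/30; Eshan 1/60; Falguni 1/15; Hemant 1/30; Ishita 1/60; Jayant 1/15; Lakshmi 1/60; Manoj 1/10; Priya 1/5; Sarita 1/10; Tarun 1/60; Usha 1/10; Vikram 1/5

There is no surviving spouse, so the entire estate passes to Kavita's descendants per stirpes.
The estate is divided into 5 equal shares of 1/5 among Priya, Yamini, Aarav, Rajiv, Vikram.
Priya is living and takes 1/5.
Yamini predeceased; the 1/5 allotted to Yamini's branch passes to Yamini's issue by representation.
The 1/5 is divided into 3 equal shares of 1/15 among Omkar, Falguni, Jayant.
Omkar predeceased; the 1/15 allotted to Omkar's branch passes to Omkar's issue by representation.
The 1/15 is divided into 4 equal shares of 1/60 among Tarun, Ishita, Chetan, Lakshmi.
Tarun is living and takes 1/60.
Ishita is living and takes 1/60.
Chetan predeceased; the 1/60 allotted to Chetan's branch passes to Chetan's issue by representation.
Eshan is the sole taker at this level and receives the full 1/60.
Lakshmi is living and takes 1/60.
Falguni is living and takes 1/15.
Jayant is living and takes 1/15.
Aarav predeceased; the 1/5 allotted to Aarav's branch passes to Aarav's issue by representation.
The 1/5 is divided into 2 equal shares of 1/10 among Girish, Usha.
Girish predeceased; the 1/10 allotted to Girish's branch passes to Girish's issue by representation.
The 1/10 is divided into 3 equal shares of 1/30 among Deepa, Bhavna, Hemant.
Deepa is living and takes 1/30.
Bhavna is living and takes 1/30.
Hemant is living and takes 1/30.
Usha is living and takes 1/10.
Rajiv predeceased; the 1/5 allotted to Rajiv's branch passes to Rajiv's issue by representation.
The 1/5 is divided into 2 equal shares of 1/10 among Sarita, Manoj.
Sarita is living and takes 1/10.
Manoj is living and takes 1/10.
Vikram is living and takes 1/5.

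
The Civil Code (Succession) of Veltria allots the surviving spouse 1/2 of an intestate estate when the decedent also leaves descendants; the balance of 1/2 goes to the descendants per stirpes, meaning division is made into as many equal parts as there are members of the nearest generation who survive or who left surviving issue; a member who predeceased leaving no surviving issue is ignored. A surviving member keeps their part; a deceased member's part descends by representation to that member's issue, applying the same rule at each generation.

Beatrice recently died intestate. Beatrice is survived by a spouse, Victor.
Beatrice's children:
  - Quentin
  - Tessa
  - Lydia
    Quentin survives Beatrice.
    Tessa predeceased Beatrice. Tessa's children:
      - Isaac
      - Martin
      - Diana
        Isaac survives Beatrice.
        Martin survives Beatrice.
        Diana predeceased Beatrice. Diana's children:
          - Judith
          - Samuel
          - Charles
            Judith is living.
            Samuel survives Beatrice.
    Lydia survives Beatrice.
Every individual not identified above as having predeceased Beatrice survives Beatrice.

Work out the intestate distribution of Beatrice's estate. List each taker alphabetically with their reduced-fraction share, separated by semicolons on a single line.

Victor, as surviving spouse, takes 1/2.
The remaining 1/2 passes to Beatrice's descendants per stirpes.
The 1/2 is divided into 3 equal shares of 1/6 among Quentin, Tessa, Lydia.
Quentin is living and takes 1/6.
Tessa predeceased; the 1/6 allotted to Tessa's branch passes to Tessa's issue by representation.
The 1/6 is divided into 3 equal shares of 1/18 among Isaac, Martin, Diana.
Isaac is living and takes 1/18.
Martin is living and takes 1/18.
Diana predeceased; the 1/18 allotted to Diana's branch passes to Diana's issue by representation.
The 1/18 is divided into 3 equal shares of 1/54 among Judith, Samuel, Charles.
Judith is living and takes 1/54.
Samuel is living and takes 1/54.
Charles is living and takes 1/54.
Lydia is living and takes 1/6.

Charles 1/54; Isaac 1/18; Judith 1/54; Lydia 1/6; Martin 1/18; Quentin 1/6; Samuel 1/54; Victor 1/2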